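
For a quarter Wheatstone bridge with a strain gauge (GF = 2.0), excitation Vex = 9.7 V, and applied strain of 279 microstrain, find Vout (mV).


Quarter bridge output: Vout = (GF * epsilon * Vex) / 4.
Vout = (2.0 * 279e-6 * 9.7) / 4
Vout = 0.0054126 / 4 V
Vout = 0.00135315 V = 1.3532 mV

1.3532 mV


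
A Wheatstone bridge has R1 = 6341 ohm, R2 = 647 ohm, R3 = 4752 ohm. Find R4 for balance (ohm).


At balance: R1*R4 = R2*R3, so R4 = R2*R3/R1.
R4 = 647 * 4752 / 6341
R4 = 3074544 / 6341
R4 = 484.87 ohm

484.87 ohm


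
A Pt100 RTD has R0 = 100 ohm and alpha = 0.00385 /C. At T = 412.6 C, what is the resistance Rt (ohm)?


The RTD equation: Rt = R0 * (1 + alpha * T).
Rt = 100 * (1 + 0.00385 * 412.6)
Rt = 100 * (1 + 1.58851)
Rt = 100 * 2.58851
Rt = 258.851 ohm

258.851 ohm


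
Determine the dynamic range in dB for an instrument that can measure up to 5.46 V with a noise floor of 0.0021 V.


Dynamic range = 20 * log10(Vmax / Vnoise).
DR = 20 * log10(5.46 / 0.0021)
DR = 20 * log10(2600.0)
DR = 68.3 dB

68.3 dB


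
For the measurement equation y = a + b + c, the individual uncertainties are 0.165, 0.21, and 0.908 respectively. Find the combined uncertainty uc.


For a sum of independent quantities, uc = sqrt(u1^2 + u2^2 + u3^2).
uc = sqrt(0.165^2 + 0.21^2 + 0.908^2)
uc = sqrt(0.027225 + 0.0441 + 0.824464)
uc = 0.9465

0.9465


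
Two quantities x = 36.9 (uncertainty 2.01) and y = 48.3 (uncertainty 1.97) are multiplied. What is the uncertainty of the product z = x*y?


For a product z = x*y, the relative uncertainty is:
uz/z = sqrt((ux/x)^2 + (uy/y)^2)
Relative uncertainties: ux/x = 2.01/36.9 = 0.054472
uy/y = 1.97/48.3 = 0.040787
z = 36.9 * 48.3 = 1782.3
uz = 1782.3 * sqrt(0.054472^2 + 0.040787^2) = 121.282

121.282


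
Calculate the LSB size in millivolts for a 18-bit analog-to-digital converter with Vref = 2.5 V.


The resolution (LSB) of an ADC is Vref / 2^n.
LSB = 2.5 / 2^18
LSB = 2.5 / 262144
LSB = 9.54e-06 V = 0.00953674 mV

0.00953674 mV


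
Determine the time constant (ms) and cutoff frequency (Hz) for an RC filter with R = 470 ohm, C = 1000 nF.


Time constant: tau = R * C.
tau = 470 * 1.00e-06 = 0.00047 s
tau = 0.47 ms
Cutoff frequency: fc = 1 / (2*pi*R*C).
fc = 1 / (2*pi*0.00047) = 338.63 Hz

tau = 0.47 ms, fc = 338.63 Hz


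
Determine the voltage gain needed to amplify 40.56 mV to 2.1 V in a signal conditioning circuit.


Gain = Vout / Vin (converting to same units).
G = 2.1 V / 40.56 mV
G = 2100.0 mV / 40.56 mV
G = 51.78

51.78


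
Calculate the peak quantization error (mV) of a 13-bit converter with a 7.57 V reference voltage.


The maximum quantization error is +/- LSB/2.
LSB = Vref / 2^n = 7.57 / 8192 = 0.00092407 V
Max error = LSB / 2 = 0.00092407 / 2 = 0.00046204 V
Max error = 0.462 mV

0.462 mV


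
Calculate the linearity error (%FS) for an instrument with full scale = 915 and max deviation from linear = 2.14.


Linearity error = (max deviation / full scale) * 100%.
Linearity = (2.14 / 915) * 100
Linearity = 0.234 %FS

0.234 %FS


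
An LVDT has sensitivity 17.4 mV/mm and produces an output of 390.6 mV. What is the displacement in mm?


Displacement = Vout / sensitivity.
d = 390.6 / 17.4
d = 22.448 mm

22.448 mm


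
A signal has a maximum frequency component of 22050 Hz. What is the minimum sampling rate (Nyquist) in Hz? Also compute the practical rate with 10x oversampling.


By Nyquist theorem, fs_min = 2 * fmax.
fs_min = 2 * 22050 = 44100 Hz
Practical rate = 10 * fs_min = 10 * 44100 = 441000 Hz

fs_min = 44100 Hz, fs_practical = 441000 Hz


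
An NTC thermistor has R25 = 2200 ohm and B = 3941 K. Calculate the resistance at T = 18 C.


NTC thermistor equation: Rt = R25 * exp(B * (1/T - 1/T25)).
T in Kelvin: 291.15 K, T25 = 298.15 K
1/T - 1/T25 = 1/291.15 - 1/298.15 = 8.064e-05
B * (1/T - 1/T25) = 3941 * 8.064e-05 = 0.3178
Rt = 2200 * exp(0.3178) = 3023.0 ohm

3023.0 ohm


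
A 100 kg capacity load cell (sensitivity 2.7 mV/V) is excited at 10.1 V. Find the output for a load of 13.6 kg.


Vout = rated_output * Vex * (load / capacity).
Vout = 2.7 * 10.1 * (13.6 / 100)
Vout = 2.7 * 10.1 * 0.136
Vout = 3.709 mV

3.709 mV


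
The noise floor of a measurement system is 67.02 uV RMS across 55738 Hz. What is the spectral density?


Noise spectral density = Vrms / sqrt(BW).
NSD = 67.02 / sqrt(55738)
NSD = 67.02 / 236.089
NSD = 0.2839 uV/sqrt(Hz)

0.2839 uV/sqrt(Hz)


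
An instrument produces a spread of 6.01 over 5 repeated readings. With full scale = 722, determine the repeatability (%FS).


Repeatability = (spread / full scale) * 100%.
R = (6.01 / 722) * 100
R = 0.832 %FS

0.832 %FS


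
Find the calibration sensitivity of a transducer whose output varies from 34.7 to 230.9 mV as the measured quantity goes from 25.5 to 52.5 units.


Sensitivity = (y2 - y1) / (x2 - x1).
S = (230.9 - 34.7) / (52.5 - 25.5)
S = 196.2 / 27.0
S = 7.2667 mV/unit

7.2667 mV/unit


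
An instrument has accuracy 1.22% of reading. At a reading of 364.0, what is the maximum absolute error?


Absolute error = (accuracy% / 100) * reading.
Error = (1.22 / 100) * 364.0
Error = 0.0122 * 364.0
Error = 4.4408

4.4408


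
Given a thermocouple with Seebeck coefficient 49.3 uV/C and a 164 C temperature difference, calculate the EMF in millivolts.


The thermocouple output V = sensitivity * dT.
V = 49.3 uV/C * 164 C
V = 8085.2 uV
V = 8.085 mV

8.085 mV


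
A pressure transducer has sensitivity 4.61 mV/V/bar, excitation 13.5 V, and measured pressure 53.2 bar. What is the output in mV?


Output = sensitivity * Vex * P.
Vout = 4.61 * 13.5 * 53.2
Vout = 62.235 * 53.2
Vout = 3310.9 mV

3310.9 mV


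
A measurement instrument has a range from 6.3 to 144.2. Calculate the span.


Span = upper range - lower range.
Span = 144.2 - (6.3)
Span = 137.9

137.9


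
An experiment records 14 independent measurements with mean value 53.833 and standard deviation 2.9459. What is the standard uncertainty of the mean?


The standard uncertainty for Type A evaluation is u = s / sqrt(n).
u = 2.9459 / sqrt(14)
u = 2.9459 / 3.7417
u = 0.7873

0.7873


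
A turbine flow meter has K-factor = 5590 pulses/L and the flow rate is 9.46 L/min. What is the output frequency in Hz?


Frequency = K * Q / 60 (converting L/min to L/s).
f = 5590 * 9.46 / 60
f = 52881.4 / 60
f = 881.36 Hz

881.36 Hz


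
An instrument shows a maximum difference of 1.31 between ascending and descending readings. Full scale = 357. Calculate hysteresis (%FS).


Hysteresis = (max difference / full scale) * 100%.
H = (1.31 / 357) * 100
H = 0.367 %FS

0.367 %FS


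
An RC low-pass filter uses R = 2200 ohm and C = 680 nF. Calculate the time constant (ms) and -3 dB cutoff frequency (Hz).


Time constant: tau = R * C.
tau = 2200 * 6.80e-07 = 0.001496 s
tau = 1.496 ms
Cutoff frequency: fc = 1 / (2*pi*R*C).
fc = 1 / (2*pi*0.001496) = 106.39 Hz

tau = 1.496 ms, fc = 106.39 Hz


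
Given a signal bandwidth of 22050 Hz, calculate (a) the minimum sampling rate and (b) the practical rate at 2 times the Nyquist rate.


By Nyquist theorem, fs_min = 2 * fmax.
fs_min = 2 * 22050 = 44100 Hz
Practical rate = 2 * fs_min = 2 * 44100 = 88200 Hz

fs_min = 44100 Hz, fs_practical = 88200 Hz


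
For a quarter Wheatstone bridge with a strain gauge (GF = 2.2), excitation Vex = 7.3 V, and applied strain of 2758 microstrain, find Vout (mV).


Quarter bridge output: Vout = (GF * epsilon * Vex) / 4.
Vout = (2.2 * 2758e-6 * 7.3) / 4
Vout = 0.04429348 / 4 V
Vout = 0.01107337 V = 11.0734 mV

11.0734 mV


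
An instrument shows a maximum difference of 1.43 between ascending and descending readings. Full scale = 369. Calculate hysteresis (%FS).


Hysteresis = (max difference / full scale) * 100%.
H = (1.43 / 369) * 100
H = 0.388 %FS

0.388 %FS


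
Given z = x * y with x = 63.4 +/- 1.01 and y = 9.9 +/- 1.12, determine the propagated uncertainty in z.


For a product z = x*y, the relative uncertainty is:
uz/z = sqrt((ux/x)^2 + (uy/y)^2)
Relative uncertainties: ux/x = 1.01/63.4 = 0.015931
uy/y = 1.12/9.9 = 0.113131
z = 63.4 * 9.9 = 627.7
uz = 627.7 * sqrt(0.015931^2 + 0.113131^2) = 71.709

71.709


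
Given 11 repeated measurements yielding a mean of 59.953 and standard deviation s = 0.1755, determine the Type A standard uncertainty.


The standard uncertainty for Type A evaluation is u = s / sqrt(n).
u = 0.1755 / sqrt(11)
u = 0.1755 / 3.3166
u = 0.0529

0.0529


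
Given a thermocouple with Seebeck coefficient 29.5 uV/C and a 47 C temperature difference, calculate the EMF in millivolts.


The thermocouple output V = sensitivity * dT.
V = 29.5 uV/C * 47 C
V = 1386.5 uV
V = 1.387 mV

1.387 mV


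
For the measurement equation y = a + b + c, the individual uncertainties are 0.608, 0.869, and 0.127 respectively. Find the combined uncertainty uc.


For a sum of independent quantities, uc = sqrt(u1^2 + u2^2 + u3^2).
uc = sqrt(0.608^2 + 0.869^2 + 0.127^2)
uc = sqrt(0.369664 + 0.755161 + 0.016129)
uc = 1.0682

1.0682


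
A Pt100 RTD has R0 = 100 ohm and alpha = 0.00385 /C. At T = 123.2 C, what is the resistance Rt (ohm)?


The RTD equation: Rt = R0 * (1 + alpha * T).
Rt = 100 * (1 + 0.00385 * 123.2)
Rt = 100 * (1 + 0.47432)
Rt = 100 * 1.47432
Rt = 147.432 ohm

147.432 ohm


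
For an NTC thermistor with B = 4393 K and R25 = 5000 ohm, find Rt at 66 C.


NTC thermistor equation: Rt = R25 * exp(B * (1/T - 1/T25)).
T in Kelvin: 339.15 K, T25 = 298.15 K
1/T - 1/T25 = 1/339.15 - 1/298.15 = -0.00040547
B * (1/T - 1/T25) = 4393 * -0.00040547 = -1.7812
Rt = 5000 * exp(-1.7812) = 842.2 ohm

842.2 ohm


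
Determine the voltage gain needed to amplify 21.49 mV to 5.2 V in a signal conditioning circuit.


Gain = Vout / Vin (converting to same units).
G = 5.2 V / 21.49 mV
G = 5200.0 mV / 21.49 mV
G = 241.97

241.97


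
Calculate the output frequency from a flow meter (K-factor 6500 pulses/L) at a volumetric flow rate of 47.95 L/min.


Frequency = K * Q / 60 (converting L/min to L/s).
f = 6500 * 47.95 / 60
f = 311675.0 / 60
f = 5194.58 Hz

5194.58 Hz


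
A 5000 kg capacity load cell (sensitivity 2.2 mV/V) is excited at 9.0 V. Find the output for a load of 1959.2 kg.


Vout = rated_output * Vex * (load / capacity).
Vout = 2.2 * 9.0 * (1959.2 / 5000)
Vout = 2.2 * 9.0 * 0.39184
Vout = 7.758 mV

7.758 mV


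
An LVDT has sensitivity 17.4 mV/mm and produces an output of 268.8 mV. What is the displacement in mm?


Displacement = Vout / sensitivity.
d = 268.8 / 17.4
d = 15.448 mm

15.448 mm


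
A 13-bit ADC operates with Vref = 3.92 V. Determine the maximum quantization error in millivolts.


The maximum quantization error is +/- LSB/2.
LSB = Vref / 2^n = 3.92 / 8192 = 0.00047852 V
Max error = LSB / 2 = 0.00047852 / 2 = 0.00023926 V
Max error = 0.2393 mV

0.2393 mV


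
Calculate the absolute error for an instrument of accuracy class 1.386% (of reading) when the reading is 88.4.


Absolute error = (accuracy% / 100) * reading.
Error = (1.386 / 100) * 88.4
Error = 0.01386 * 88.4
Error = 1.2252

1.2252


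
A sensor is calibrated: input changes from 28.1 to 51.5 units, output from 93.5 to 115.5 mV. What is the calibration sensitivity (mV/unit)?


Sensitivity = (y2 - y1) / (x2 - x1).
S = (115.5 - 93.5) / (51.5 - 28.1)
S = 22.0 / 23.4
S = 0.9402 mV/unit

0.9402 mV/unit


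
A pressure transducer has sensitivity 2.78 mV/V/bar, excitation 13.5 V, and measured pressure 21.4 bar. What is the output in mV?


Output = sensitivity * Vex * P.
Vout = 2.78 * 13.5 * 21.4
Vout = 37.53 * 21.4
Vout = 803.14 mV

803.14 mV


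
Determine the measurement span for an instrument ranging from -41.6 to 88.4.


Span = upper range - lower range.
Span = 88.4 - (-41.6)
Span = 130.0

130.0


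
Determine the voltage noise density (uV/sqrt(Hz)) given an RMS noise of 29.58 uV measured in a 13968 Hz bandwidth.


Noise spectral density = Vrms / sqrt(BW).
NSD = 29.58 / sqrt(13968)
NSD = 29.58 / 118.1863
NSD = 0.2503 uV/sqrt(Hz)

0.2503 uV/sqrt(Hz)


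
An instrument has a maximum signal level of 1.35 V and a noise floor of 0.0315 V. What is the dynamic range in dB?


Dynamic range = 20 * log10(Vmax / Vnoise).
DR = 20 * log10(1.35 / 0.0315)
DR = 20 * log10(42.86)
DR = 32.64 dB

32.64 dB


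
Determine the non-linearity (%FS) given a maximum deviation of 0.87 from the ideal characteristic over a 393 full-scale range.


Linearity error = (max deviation / full scale) * 100%.
Linearity = (0.87 / 393) * 100
Linearity = 0.221 %FS

0.221 %FS


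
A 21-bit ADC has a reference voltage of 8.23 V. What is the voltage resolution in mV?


The resolution (LSB) of an ADC is Vref / 2^n.
LSB = 8.23 / 2^21
LSB = 8.23 / 2097152
LSB = 3.92e-06 V = 0.00392437 mV

0.00392437 mV


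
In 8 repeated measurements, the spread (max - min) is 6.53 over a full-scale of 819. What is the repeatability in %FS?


Repeatability = (spread / full scale) * 100%.
R = (6.53 / 819) * 100
R = 0.797 %FS

0.797 %FS


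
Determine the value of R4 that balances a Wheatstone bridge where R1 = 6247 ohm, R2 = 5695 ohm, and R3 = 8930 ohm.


At balance: R1*R4 = R2*R3, so R4 = R2*R3/R1.
R4 = 5695 * 8930 / 6247
R4 = 50856350 / 6247
R4 = 8140.92 ohm

8140.92 ohm


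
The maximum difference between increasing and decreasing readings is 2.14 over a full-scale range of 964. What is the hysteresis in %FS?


Hysteresis = (max difference / full scale) * 100%.
H = (2.14 / 964) * 100
H = 0.222 %FS

0.222 %FS


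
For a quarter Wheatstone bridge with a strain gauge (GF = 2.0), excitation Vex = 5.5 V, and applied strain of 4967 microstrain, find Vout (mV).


Quarter bridge output: Vout = (GF * epsilon * Vex) / 4.
Vout = (2.0 * 4967e-6 * 5.5) / 4
Vout = 0.054637 / 4 V
Vout = 0.01365925 V = 13.6593 mV

13.6593 mV


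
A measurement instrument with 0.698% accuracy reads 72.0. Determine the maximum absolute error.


Absolute error = (accuracy% / 100) * reading.
Error = (0.698 / 100) * 72.0
Error = 0.00698 * 72.0
Error = 0.5026

0.5026


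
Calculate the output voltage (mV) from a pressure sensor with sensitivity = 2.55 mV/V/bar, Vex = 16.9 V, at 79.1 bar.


Output = sensitivity * Vex * P.
Vout = 2.55 * 16.9 * 79.1
Vout = 43.095 * 79.1
Vout = 3408.81 mV

3408.81 mV


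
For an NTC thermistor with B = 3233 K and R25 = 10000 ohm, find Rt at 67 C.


NTC thermistor equation: Rt = R25 * exp(B * (1/T - 1/T25)).
T in Kelvin: 340.15 K, T25 = 298.15 K
1/T - 1/T25 = 1/340.15 - 1/298.15 = -0.00041414
B * (1/T - 1/T25) = 3233 * -0.00041414 = -1.3389
Rt = 10000 * exp(-1.3389) = 2621.3 ohm

2621.3 ohm


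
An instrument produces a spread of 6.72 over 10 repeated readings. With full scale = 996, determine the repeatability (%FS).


Repeatability = (spread / full scale) * 100%.
R = (6.72 / 996) * 100
R = 0.675 %FS

0.675 %FS


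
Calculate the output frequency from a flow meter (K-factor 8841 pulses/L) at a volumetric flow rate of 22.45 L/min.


Frequency = K * Q / 60 (converting L/min to L/s).
f = 8841 * 22.45 / 60
f = 198480.45 / 60
f = 3308.01 Hz

3308.01 Hz


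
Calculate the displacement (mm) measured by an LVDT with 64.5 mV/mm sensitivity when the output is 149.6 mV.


Displacement = Vout / sensitivity.
d = 149.6 / 64.5
d = 2.319 mm

2.319 mm


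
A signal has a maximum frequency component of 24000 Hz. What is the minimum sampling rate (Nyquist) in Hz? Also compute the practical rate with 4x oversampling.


By Nyquist theorem, fs_min = 2 * fmax.
fs_min = 2 * 24000 = 48000 Hz
Practical rate = 4 * fs_min = 4 * 48000 = 192000 Hz

fs_min = 48000 Hz, fs_practical = 192000 Hz


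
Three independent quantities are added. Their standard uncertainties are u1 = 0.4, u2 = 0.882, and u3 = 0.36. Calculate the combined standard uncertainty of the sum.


For a sum of independent quantities, uc = sqrt(u1^2 + u2^2 + u3^2).
uc = sqrt(0.4^2 + 0.882^2 + 0.36^2)
uc = sqrt(0.16 + 0.777924 + 0.1296)
uc = 1.0332

1.0332


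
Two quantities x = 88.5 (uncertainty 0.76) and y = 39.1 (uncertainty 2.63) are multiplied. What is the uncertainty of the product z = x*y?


For a product z = x*y, the relative uncertainty is:
uz/z = sqrt((ux/x)^2 + (uy/y)^2)
Relative uncertainties: ux/x = 0.76/88.5 = 0.008588
uy/y = 2.63/39.1 = 0.067263
z = 88.5 * 39.1 = 3460.3
uz = 3460.3 * sqrt(0.008588^2 + 0.067263^2) = 234.644

234.644


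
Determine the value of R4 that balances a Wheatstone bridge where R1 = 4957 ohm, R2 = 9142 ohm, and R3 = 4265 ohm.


At balance: R1*R4 = R2*R3, so R4 = R2*R3/R1.
R4 = 9142 * 4265 / 4957
R4 = 38990630 / 4957
R4 = 7865.77 ohm

7865.77 ohm


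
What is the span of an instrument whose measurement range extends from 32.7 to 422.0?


Span = upper range - lower range.
Span = 422.0 - (32.7)
Span = 389.3

389.3


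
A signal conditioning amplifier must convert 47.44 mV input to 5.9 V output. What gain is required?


Gain = Vout / Vin (converting to same units).
G = 5.9 V / 47.44 mV
G = 5900.0 mV / 47.44 mV
G = 124.37

124.37


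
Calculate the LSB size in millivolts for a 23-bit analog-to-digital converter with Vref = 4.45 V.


The resolution (LSB) of an ADC is Vref / 2^n.
LSB = 4.45 / 2^23
LSB = 4.45 / 8388608
LSB = 5.3e-07 V = 0.00053048 mV

0.00053048 mV


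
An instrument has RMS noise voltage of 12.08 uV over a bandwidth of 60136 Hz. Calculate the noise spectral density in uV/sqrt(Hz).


Noise spectral density = Vrms / sqrt(BW).
NSD = 12.08 / sqrt(60136)
NSD = 12.08 / 245.2264
NSD = 0.0493 uV/sqrt(Hz)

0.0493 uV/sqrt(Hz)


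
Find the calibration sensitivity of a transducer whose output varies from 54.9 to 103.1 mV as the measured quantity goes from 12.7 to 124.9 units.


Sensitivity = (y2 - y1) / (x2 - x1).
S = (103.1 - 54.9) / (124.9 - 12.7)
S = 48.2 / 112.2
S = 0.4296 mV/unit

0.4296 mV/unit


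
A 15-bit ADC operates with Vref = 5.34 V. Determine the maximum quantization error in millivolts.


The maximum quantization error is +/- LSB/2.
LSB = Vref / 2^n = 5.34 / 32768 = 0.00016296 V
Max error = LSB / 2 = 0.00016296 / 2 = 8.148e-05 V
Max error = 0.0815 mV

0.0815 mV


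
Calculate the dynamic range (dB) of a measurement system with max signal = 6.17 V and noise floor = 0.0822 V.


Dynamic range = 20 * log10(Vmax / Vnoise).
DR = 20 * log10(6.17 / 0.0822)
DR = 20 * log10(75.06)
DR = 37.51 dB

37.51 dB


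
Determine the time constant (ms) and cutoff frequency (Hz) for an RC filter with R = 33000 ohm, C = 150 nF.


Time constant: tau = R * C.
tau = 33000 * 1.50e-07 = 0.00495 s
tau = 4.95 ms
Cutoff frequency: fc = 1 / (2*pi*R*C).
fc = 1 / (2*pi*0.00495) = 32.15 Hz

tau = 4.95 ms, fc = 32.15 Hz


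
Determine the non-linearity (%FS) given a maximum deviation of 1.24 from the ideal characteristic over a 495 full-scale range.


Linearity error = (max deviation / full scale) * 100%.
Linearity = (1.24 / 495) * 100
Linearity = 0.251 %FS

0.251 %FS


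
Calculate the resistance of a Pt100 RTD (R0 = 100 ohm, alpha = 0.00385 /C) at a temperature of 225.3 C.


The RTD equation: Rt = R0 * (1 + alpha * T).
Rt = 100 * (1 + 0.00385 * 225.3)
Rt = 100 * (1 + 0.867405)
Rt = 100 * 1.867405
Rt = 186.741 ohm

186.741 ohm


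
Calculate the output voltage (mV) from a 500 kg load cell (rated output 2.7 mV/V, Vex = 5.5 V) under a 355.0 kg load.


Vout = rated_output * Vex * (load / capacity).
Vout = 2.7 * 5.5 * (355.0 / 500)
Vout = 2.7 * 5.5 * 0.71
Vout = 10.544 mV

10.544 mV


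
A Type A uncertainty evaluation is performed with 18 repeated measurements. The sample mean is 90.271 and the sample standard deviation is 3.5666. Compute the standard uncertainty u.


The standard uncertainty for Type A evaluation is u = s / sqrt(n).
u = 3.5666 / sqrt(18)
u = 3.5666 / 4.2426
u = 0.8407

0.8407


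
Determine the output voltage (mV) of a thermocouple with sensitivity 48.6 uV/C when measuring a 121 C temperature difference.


The thermocouple output V = sensitivity * dT.
V = 48.6 uV/C * 121 C
V = 5880.6 uV
V = 5.881 mV

5.881 mV


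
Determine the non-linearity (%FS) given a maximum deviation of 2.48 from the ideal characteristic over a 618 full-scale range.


Linearity error = (max deviation / full scale) * 100%.
Linearity = (2.48 / 618) * 100
Linearity = 0.401 %FS

0.401 %FS


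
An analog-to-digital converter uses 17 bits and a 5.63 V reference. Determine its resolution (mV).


The resolution (LSB) of an ADC is Vref / 2^n.
LSB = 5.63 / 2^17
LSB = 5.63 / 131072
LSB = 4.295e-05 V = 0.04295349 mV

0.04295349 mV


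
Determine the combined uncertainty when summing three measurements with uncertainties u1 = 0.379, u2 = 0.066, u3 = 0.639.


For a sum of independent quantities, uc = sqrt(u1^2 + u2^2 + u3^2).
uc = sqrt(0.379^2 + 0.066^2 + 0.639^2)
uc = sqrt(0.143641 + 0.004356 + 0.408321)
uc = 0.7459

0.7459


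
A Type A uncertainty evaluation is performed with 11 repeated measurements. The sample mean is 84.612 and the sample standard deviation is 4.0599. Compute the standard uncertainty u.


The standard uncertainty for Type A evaluation is u = s / sqrt(n).
u = 4.0599 / sqrt(11)
u = 4.0599 / 3.3166
u = 1.2241

1.2241


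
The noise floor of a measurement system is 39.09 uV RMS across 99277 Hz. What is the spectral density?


Noise spectral density = Vrms / sqrt(BW).
NSD = 39.09 / sqrt(99277)
NSD = 39.09 / 315.0825
NSD = 0.1241 uV/sqrt(Hz)

0.1241 uV/sqrt(Hz)


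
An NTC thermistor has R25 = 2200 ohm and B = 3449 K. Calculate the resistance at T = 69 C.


NTC thermistor equation: Rt = R25 * exp(B * (1/T - 1/T25)).
T in Kelvin: 342.15 K, T25 = 298.15 K
1/T - 1/T25 = 1/342.15 - 1/298.15 = -0.00043132
B * (1/T - 1/T25) = 3449 * -0.00043132 = -1.4876
Rt = 2200 * exp(-1.4876) = 497.0 ohm

497.0 ohm


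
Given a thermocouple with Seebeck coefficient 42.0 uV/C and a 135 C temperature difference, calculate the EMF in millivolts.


The thermocouple output V = sensitivity * dT.
V = 42.0 uV/C * 135 C
V = 5670.0 uV
V = 5.67 mV

5.67 mV


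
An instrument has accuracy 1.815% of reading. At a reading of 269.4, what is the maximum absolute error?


Absolute error = (accuracy% / 100) * reading.
Error = (1.815 / 100) * 269.4
Error = 0.01815 * 269.4
Error = 4.8896

4.8896


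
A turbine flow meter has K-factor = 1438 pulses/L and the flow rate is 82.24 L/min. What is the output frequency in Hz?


Frequency = K * Q / 60 (converting L/min to L/s).
f = 1438 * 82.24 / 60
f = 118261.12 / 60
f = 1971.02 Hz

1971.02 Hz


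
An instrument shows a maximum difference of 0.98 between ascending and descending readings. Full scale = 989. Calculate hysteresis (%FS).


Hysteresis = (max difference / full scale) * 100%.
H = (0.98 / 989) * 100
H = 0.099 %FS

0.099 %FS


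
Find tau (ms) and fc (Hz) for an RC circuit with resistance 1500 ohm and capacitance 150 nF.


Time constant: tau = R * C.
tau = 1500 * 1.50e-07 = 0.000225 s
tau = 0.225 ms
Cutoff frequency: fc = 1 / (2*pi*R*C).
fc = 1 / (2*pi*0.000225) = 707.36 Hz

tau = 0.225 ms, fc = 707.36 Hz


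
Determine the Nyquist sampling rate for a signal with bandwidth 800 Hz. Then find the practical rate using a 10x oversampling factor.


By Nyquist theorem, fs_min = 2 * fmax.
fs_min = 2 * 800 = 1600 Hz
Practical rate = 10 * fs_min = 10 * 1600 = 16000 Hz

fs_min = 1600 Hz, fs_practical = 16000 Hz


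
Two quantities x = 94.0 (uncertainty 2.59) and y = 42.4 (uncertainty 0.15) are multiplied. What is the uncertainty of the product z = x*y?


For a product z = x*y, the relative uncertainty is:
uz/z = sqrt((ux/x)^2 + (uy/y)^2)
Relative uncertainties: ux/x = 2.59/94.0 = 0.027553
uy/y = 0.15/42.4 = 0.003538
z = 94.0 * 42.4 = 3985.6
uz = 3985.6 * sqrt(0.027553^2 + 0.003538^2) = 110.717

110.717


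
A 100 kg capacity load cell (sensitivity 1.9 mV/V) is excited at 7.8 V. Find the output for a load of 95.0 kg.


Vout = rated_output * Vex * (load / capacity).
Vout = 1.9 * 7.8 * (95.0 / 100)
Vout = 1.9 * 7.8 * 0.95
Vout = 14.079 mV

14.079 mV


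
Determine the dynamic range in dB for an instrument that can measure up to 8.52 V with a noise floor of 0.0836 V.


Dynamic range = 20 * log10(Vmax / Vnoise).
DR = 20 * log10(8.52 / 0.0836)
DR = 20 * log10(101.91)
DR = 40.16 dB

40.16 dB


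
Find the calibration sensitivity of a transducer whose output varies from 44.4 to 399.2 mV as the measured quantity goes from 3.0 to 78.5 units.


Sensitivity = (y2 - y1) / (x2 - x1).
S = (399.2 - 44.4) / (78.5 - 3.0)
S = 354.8 / 75.5
S = 4.6993 mV/unit

4.6993 mV/unit


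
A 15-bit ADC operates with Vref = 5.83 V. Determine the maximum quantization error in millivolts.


The maximum quantization error is +/- LSB/2.
LSB = Vref / 2^n = 5.83 / 32768 = 0.00017792 V
Max error = LSB / 2 = 0.00017792 / 2 = 8.896e-05 V
Max error = 0.089 mV

0.089 mV


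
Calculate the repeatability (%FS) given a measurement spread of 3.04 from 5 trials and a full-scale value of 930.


Repeatability = (spread / full scale) * 100%.
R = (3.04 / 930) * 100
R = 0.327 %FS

0.327 %FS


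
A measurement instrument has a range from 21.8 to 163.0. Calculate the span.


Span = upper range - lower range.
Span = 163.0 - (21.8)
Span = 141.2

141.2


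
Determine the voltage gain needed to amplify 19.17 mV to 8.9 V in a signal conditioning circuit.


Gain = Vout / Vin (converting to same units).
G = 8.9 V / 19.17 mV
G = 8900.0 mV / 19.17 mV
G = 464.27

464.27


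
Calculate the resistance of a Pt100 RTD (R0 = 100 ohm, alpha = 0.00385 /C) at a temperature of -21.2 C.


The RTD equation: Rt = R0 * (1 + alpha * T).
Rt = 100 * (1 + 0.00385 * -21.2)
Rt = 100 * (1 + -0.08162)
Rt = 100 * 0.91838
Rt = 91.838 ohm

91.838 ohm


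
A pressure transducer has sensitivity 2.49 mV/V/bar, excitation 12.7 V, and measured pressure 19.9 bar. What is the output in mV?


Output = sensitivity * Vex * P.
Vout = 2.49 * 12.7 * 19.9
Vout = 31.623 * 19.9
Vout = 629.3 mV

629.3 mV


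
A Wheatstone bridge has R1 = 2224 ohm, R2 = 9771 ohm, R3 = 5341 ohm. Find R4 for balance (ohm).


At balance: R1*R4 = R2*R3, so R4 = R2*R3/R1.
R4 = 9771 * 5341 / 2224
R4 = 52186911 / 2224
R4 = 23465.34 ohm

23465.34 ohm


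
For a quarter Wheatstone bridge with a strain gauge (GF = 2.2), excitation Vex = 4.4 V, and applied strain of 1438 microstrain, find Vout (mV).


Quarter bridge output: Vout = (GF * epsilon * Vex) / 4.
Vout = (2.2 * 1438e-6 * 4.4) / 4
Vout = 0.01391984 / 4 V
Vout = 0.00347996 V = 3.48 mV

3.48 mV


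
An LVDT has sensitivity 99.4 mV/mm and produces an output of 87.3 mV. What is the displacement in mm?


Displacement = Vout / sensitivity.
d = 87.3 / 99.4
d = 0.878 mm

0.878 mm


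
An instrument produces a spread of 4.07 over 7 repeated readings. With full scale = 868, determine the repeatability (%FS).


Repeatability = (spread / full scale) * 100%.
R = (4.07 / 868) * 100
R = 0.469 %FS

0.469 %FS


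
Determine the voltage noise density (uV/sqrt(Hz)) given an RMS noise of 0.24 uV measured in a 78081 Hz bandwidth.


Noise spectral density = Vrms / sqrt(BW).
NSD = 0.24 / sqrt(78081)
NSD = 0.24 / 279.4298
NSD = 0.0009 uV/sqrt(Hz)

0.0009 uV/sqrt(Hz)


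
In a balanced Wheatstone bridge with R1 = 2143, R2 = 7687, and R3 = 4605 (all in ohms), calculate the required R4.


At balance: R1*R4 = R2*R3, so R4 = R2*R3/R1.
R4 = 7687 * 4605 / 2143
R4 = 35398635 / 2143
R4 = 16518.26 ohm

16518.26 ohm


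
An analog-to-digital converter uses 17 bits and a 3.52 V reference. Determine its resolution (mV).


The resolution (LSB) of an ADC is Vref / 2^n.
LSB = 3.52 / 2^17
LSB = 3.52 / 131072
LSB = 2.686e-05 V = 0.02685547 mV

0.02685547 mV


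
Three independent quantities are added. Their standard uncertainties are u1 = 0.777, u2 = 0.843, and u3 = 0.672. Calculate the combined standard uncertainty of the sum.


For a sum of independent quantities, uc = sqrt(u1^2 + u2^2 + u3^2).
uc = sqrt(0.777^2 + 0.843^2 + 0.672^2)
uc = sqrt(0.603729 + 0.710649 + 0.451584)
uc = 1.3289

1.3289


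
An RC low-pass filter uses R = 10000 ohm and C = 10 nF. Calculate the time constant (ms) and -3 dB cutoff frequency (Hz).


Time constant: tau = R * C.
tau = 10000 * 1.00e-08 = 0.0001 s
tau = 0.1 ms
Cutoff frequency: fc = 1 / (2*pi*R*C).
fc = 1 / (2*pi*0.0001) = 1591.55 Hz

tau = 0.1 ms, fc = 1591.55 Hz


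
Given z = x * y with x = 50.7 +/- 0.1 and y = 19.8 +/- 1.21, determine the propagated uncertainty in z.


For a product z = x*y, the relative uncertainty is:
uz/z = sqrt((ux/x)^2 + (uy/y)^2)
Relative uncertainties: ux/x = 0.1/50.7 = 0.001972
uy/y = 1.21/19.8 = 0.061111
z = 50.7 * 19.8 = 1003.9
uz = 1003.9 * sqrt(0.001972^2 + 0.061111^2) = 61.379

61.379


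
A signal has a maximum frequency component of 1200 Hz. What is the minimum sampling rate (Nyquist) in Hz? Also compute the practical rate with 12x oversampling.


By Nyquist theorem, fs_min = 2 * fmax.
fs_min = 2 * 1200 = 2400 Hz
Practical rate = 12 * fs_min = 12 * 2400 = 28800 Hz

fs_min = 2400 Hz, fs_practical = 28800 Hz


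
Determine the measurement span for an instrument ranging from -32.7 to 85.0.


Span = upper range - lower range.
Span = 85.0 - (-32.7)
Span = 117.7

117.7


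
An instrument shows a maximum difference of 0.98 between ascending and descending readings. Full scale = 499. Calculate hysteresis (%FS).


Hysteresis = (max difference / full scale) * 100%.
H = (0.98 / 499) * 100
H = 0.196 %FS

0.196 %FS


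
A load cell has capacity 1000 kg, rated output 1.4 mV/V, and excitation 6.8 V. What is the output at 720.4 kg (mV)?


Vout = rated_output * Vex * (load / capacity).
Vout = 1.4 * 6.8 * (720.4 / 1000)
Vout = 1.4 * 6.8 * 0.7204
Vout = 6.858 mV

6.858 mV


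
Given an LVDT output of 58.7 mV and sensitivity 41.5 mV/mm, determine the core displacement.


Displacement = Vout / sensitivity.
d = 58.7 / 41.5
d = 1.414 mm

1.414 mm


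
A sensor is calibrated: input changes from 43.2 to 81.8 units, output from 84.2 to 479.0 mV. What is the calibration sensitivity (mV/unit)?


Sensitivity = (y2 - y1) / (x2 - x1).
S = (479.0 - 84.2) / (81.8 - 43.2)
S = 394.8 / 38.6
S = 10.228 mV/unit

10.228 mV/unit


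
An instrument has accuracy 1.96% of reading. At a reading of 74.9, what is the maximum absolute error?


Absolute error = (accuracy% / 100) * reading.
Error = (1.96 / 100) * 74.9
Error = 0.0196 * 74.9
Error = 1.468

1.468


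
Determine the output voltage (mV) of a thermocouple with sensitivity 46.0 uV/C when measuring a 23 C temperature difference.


The thermocouple output V = sensitivity * dT.
V = 46.0 uV/C * 23 C
V = 1058.0 uV
V = 1.058 mV

1.058 mV


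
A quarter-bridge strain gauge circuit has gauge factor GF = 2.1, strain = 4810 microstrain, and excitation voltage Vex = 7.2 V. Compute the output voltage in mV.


Quarter bridge output: Vout = (GF * epsilon * Vex) / 4.
Vout = (2.1 * 4810e-6 * 7.2) / 4
Vout = 0.0727272 / 4 V
Vout = 0.0181818 V = 18.1818 mV

18.1818 mV


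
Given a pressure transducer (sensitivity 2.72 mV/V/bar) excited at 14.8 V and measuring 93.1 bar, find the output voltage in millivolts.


Output = sensitivity * Vex * P.
Vout = 2.72 * 14.8 * 93.1
Vout = 40.256 * 93.1
Vout = 3747.83 mV

3747.83 mV


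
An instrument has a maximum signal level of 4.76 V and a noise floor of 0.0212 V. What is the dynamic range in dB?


Dynamic range = 20 * log10(Vmax / Vnoise).
DR = 20 * log10(4.76 / 0.0212)
DR = 20 * log10(224.53)
DR = 47.03 dB

47.03 dB


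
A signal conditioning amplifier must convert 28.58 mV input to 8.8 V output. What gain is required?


Gain = Vout / Vin (converting to same units).
G = 8.8 V / 28.58 mV
G = 8800.0 mV / 28.58 mV
G = 307.91

307.91


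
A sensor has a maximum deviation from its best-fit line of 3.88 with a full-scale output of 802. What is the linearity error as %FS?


Linearity error = (max deviation / full scale) * 100%.
Linearity = (3.88 / 802) * 100
Linearity = 0.484 %FS

0.484 %FS


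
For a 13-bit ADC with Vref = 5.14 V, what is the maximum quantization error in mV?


The maximum quantization error is +/- LSB/2.
LSB = Vref / 2^n = 5.14 / 8192 = 0.00062744 V
Max error = LSB / 2 = 0.00062744 / 2 = 0.00031372 V
Max error = 0.3137 mV

0.3137 mV


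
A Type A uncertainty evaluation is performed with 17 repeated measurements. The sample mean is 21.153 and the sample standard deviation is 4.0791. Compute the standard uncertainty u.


The standard uncertainty for Type A evaluation is u = s / sqrt(n).
u = 4.0791 / sqrt(17)
u = 4.0791 / 4.1231
u = 0.9893

0.9893


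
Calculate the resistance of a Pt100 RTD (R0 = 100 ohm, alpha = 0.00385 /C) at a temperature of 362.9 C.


The RTD equation: Rt = R0 * (1 + alpha * T).
Rt = 100 * (1 + 0.00385 * 362.9)
Rt = 100 * (1 + 1.397165)
Rt = 100 * 2.397165
Rt = 239.717 ohm

239.717 ohm


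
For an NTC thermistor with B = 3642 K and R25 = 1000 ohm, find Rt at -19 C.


NTC thermistor equation: Rt = R25 * exp(B * (1/T - 1/T25)).
T in Kelvin: 254.15 K, T25 = 298.15 K
1/T - 1/T25 = 1/254.15 - 1/298.15 = 0.00058067
B * (1/T - 1/T25) = 3642 * 0.00058067 = 2.1148
Rt = 1000 * exp(2.1148) = 8287.9 ohm

8287.9 ohm


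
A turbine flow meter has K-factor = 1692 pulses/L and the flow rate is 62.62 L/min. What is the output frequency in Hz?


Frequency = K * Q / 60 (converting L/min to L/s).
f = 1692 * 62.62 / 60
f = 105953.04 / 60
f = 1765.88 Hz

1765.88 Hz


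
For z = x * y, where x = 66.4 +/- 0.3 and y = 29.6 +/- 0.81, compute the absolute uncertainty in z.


For a product z = x*y, the relative uncertainty is:
uz/z = sqrt((ux/x)^2 + (uy/y)^2)
Relative uncertainties: ux/x = 0.3/66.4 = 0.004518
uy/y = 0.81/29.6 = 0.027365
z = 66.4 * 29.6 = 1965.4
uz = 1965.4 * sqrt(0.004518^2 + 0.027365^2) = 54.512

54.512


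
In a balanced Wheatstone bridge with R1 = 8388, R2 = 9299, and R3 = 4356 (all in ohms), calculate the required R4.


At balance: R1*R4 = R2*R3, so R4 = R2*R3/R1.
R4 = 9299 * 4356 / 8388
R4 = 40506444 / 8388
R4 = 4829.09 ohm

4829.09 ohm


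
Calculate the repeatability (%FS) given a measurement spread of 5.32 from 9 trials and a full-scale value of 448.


Repeatability = (spread / full scale) * 100%.
R = (5.32 / 448) * 100
R = 1.188 %FS

1.188 %FS


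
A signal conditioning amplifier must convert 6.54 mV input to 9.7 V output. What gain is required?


Gain = Vout / Vin (converting to same units).
G = 9.7 V / 6.54 mV
G = 9700.0 mV / 6.54 mV
G = 1483.18

1483.18


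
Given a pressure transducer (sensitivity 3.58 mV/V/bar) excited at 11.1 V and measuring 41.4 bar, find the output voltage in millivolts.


Output = sensitivity * Vex * P.
Vout = 3.58 * 11.1 * 41.4
Vout = 39.738 * 41.4
Vout = 1645.15 mV

1645.15 mV


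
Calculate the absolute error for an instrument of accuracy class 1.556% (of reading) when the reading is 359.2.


Absolute error = (accuracy% / 100) * reading.
Error = (1.556 / 100) * 359.2
Error = 0.01556 * 359.2
Error = 5.5892

5.5892


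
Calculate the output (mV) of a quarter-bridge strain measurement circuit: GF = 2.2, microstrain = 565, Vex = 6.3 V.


Quarter bridge output: Vout = (GF * epsilon * Vex) / 4.
Vout = (2.2 * 565e-6 * 6.3) / 4
Vout = 0.0078309 / 4 V
Vout = 0.00195773 V = 1.9577 mV

1.9577 mV


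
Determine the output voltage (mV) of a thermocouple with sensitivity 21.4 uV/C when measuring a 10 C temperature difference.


The thermocouple output V = sensitivity * dT.
V = 21.4 uV/C * 10 C
V = 214.0 uV
V = 0.214 mV

0.214 mV


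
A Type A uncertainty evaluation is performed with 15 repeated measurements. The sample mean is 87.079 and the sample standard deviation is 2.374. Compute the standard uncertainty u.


The standard uncertainty for Type A evaluation is u = s / sqrt(n).
u = 2.374 / sqrt(15)
u = 2.374 / 3.873
u = 0.613

0.613


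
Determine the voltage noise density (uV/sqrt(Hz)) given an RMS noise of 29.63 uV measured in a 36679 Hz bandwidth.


Noise spectral density = Vrms / sqrt(BW).
NSD = 29.63 / sqrt(36679)
NSD = 29.63 / 191.5176
NSD = 0.1547 uV/sqrt(Hz)

0.1547 uV/sqrt(Hz)


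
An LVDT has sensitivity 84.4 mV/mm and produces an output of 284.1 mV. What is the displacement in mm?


Displacement = Vout / sensitivity.
d = 284.1 / 84.4
d = 3.366 mm

3.366 mm


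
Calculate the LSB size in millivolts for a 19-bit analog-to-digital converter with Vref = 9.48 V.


The resolution (LSB) of an ADC is Vref / 2^n.
LSB = 9.48 / 2^19
LSB = 9.48 / 524288
LSB = 1.808e-05 V = 0.01808167 mV

0.01808167 mV


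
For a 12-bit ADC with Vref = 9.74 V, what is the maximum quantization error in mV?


The maximum quantization error is +/- LSB/2.
LSB = Vref / 2^n = 9.74 / 4096 = 0.00237793 V
Max error = LSB / 2 = 0.00237793 / 2 = 0.00118896 V
Max error = 1.189 mV

1.189 mV


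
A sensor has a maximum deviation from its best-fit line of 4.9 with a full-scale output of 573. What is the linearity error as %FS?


Linearity error = (max deviation / full scale) * 100%.
Linearity = (4.9 / 573) * 100
Linearity = 0.855 %FS

0.855 %FS


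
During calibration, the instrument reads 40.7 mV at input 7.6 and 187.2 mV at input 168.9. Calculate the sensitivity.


Sensitivity = (y2 - y1) / (x2 - x1).
S = (187.2 - 40.7) / (168.9 - 7.6)
S = 146.5 / 161.3
S = 0.9082 mV/unit

0.9082 mV/unit


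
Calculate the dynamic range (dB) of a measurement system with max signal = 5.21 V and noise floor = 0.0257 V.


Dynamic range = 20 * log10(Vmax / Vnoise).
DR = 20 * log10(5.21 / 0.0257)
DR = 20 * log10(202.72)
DR = 46.14 dB

46.14 dB


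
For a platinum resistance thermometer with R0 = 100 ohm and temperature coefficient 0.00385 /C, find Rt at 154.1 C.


The RTD equation: Rt = R0 * (1 + alpha * T).
Rt = 100 * (1 + 0.00385 * 154.1)
Rt = 100 * (1 + 0.593285)
Rt = 100 * 1.593285
Rt = 159.328 ohm

159.328 ohm


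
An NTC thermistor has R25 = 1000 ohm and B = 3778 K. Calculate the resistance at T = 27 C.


NTC thermistor equation: Rt = R25 * exp(B * (1/T - 1/T25)).
T in Kelvin: 300.15 K, T25 = 298.15 K
1/T - 1/T25 = 1/300.15 - 1/298.15 = -2.235e-05
B * (1/T - 1/T25) = 3778 * -2.235e-05 = -0.0844
Rt = 1000 * exp(-0.0844) = 919.0 ohm

919.0 ohm


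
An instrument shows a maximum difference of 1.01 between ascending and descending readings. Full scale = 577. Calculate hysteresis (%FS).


Hysteresis = (max difference / full scale) * 100%.
H = (1.01 / 577) * 100
H = 0.175 %FS

0.175 %FS


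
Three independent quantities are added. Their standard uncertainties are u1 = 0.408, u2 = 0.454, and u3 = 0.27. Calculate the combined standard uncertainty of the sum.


For a sum of independent quantities, uc = sqrt(u1^2 + u2^2 + u3^2).
uc = sqrt(0.408^2 + 0.454^2 + 0.27^2)
uc = sqrt(0.166464 + 0.206116 + 0.0729)
uc = 0.6674

0.6674


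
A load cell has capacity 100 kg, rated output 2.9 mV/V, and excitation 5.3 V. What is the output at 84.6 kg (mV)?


Vout = rated_output * Vex * (load / capacity).
Vout = 2.9 * 5.3 * (84.6 / 100)
Vout = 2.9 * 5.3 * 0.846
Vout = 13.003 mV

13.003 mV


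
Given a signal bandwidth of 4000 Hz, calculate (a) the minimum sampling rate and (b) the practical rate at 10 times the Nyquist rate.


By Nyquist theorem, fs_min = 2 * fmax.
fs_min = 2 * 4000 = 8000 Hz
Practical rate = 10 * fs_min = 10 * 8000 = 80000 Hz

fs_min = 8000 Hz, fs_practical = 80000 Hz


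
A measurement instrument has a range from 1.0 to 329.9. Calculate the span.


Span = upper range - lower range.
Span = 329.9 - (1.0)
Span = 328.9

328.9


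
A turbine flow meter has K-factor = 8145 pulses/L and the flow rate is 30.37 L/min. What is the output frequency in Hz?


Frequency = K * Q / 60 (converting L/min to L/s).
f = 8145 * 30.37 / 60
f = 247363.65 / 60
f = 4122.73 Hz

4122.73 Hz


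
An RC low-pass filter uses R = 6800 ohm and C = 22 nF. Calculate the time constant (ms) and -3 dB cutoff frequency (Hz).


Time constant: tau = R * C.
tau = 6800 * 2.20e-08 = 0.0001496 s
tau = 0.1496 ms
Cutoff frequency: fc = 1 / (2*pi*R*C).
fc = 1 / (2*pi*0.0001496) = 1063.87 Hz

tau = 0.1496 ms, fc = 1063.87 Hz
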